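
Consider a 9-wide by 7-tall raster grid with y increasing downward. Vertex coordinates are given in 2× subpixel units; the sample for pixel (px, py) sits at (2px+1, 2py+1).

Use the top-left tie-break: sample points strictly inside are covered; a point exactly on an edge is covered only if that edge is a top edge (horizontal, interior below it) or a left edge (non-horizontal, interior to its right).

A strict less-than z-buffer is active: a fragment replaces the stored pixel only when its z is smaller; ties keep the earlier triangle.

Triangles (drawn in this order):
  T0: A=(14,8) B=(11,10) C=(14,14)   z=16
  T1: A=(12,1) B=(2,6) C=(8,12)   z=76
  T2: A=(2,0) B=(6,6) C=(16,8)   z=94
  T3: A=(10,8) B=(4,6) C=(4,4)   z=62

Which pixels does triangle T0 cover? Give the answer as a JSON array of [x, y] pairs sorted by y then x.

T0:
  2·area = 18  (B↔C swapped to make it positive)
  edge (14, 8)→(14, 14): d=(0,6) right/bottom  bias=-1
  edge (14, 14)→(11, 10): d=(-3,-4) top-left  bias=+0
  edge (11, 10)→(14, 8): d=(3,-2) top-left  bias=+0
    (6,4)@(13, 9): e=[6,11,1] → X
    (7,4)@(15, 9): e=[-6,19,5] → .
    (6,5)@(13, 11): e=[6,5,7] → X
    (7,5)@(15, 11): e=[-6,13,11] → .
    (6,6)@(13, 13): e=[6,-1,13] → .
  covered (2 px):
    . . . . . . . . .
    . . . . . . . . .
    . . . . . . . . .
    . . . . . . . . .
    . . . . . . X . .
    . . . . . . X . .
    . . . . . . . . .
T1:
  2·area = 90  (B↔C swapped to make it positive)
  edge (12, 1)→(8, 12): d=(-4,11) right/bottom  bias=-1
  edge (8, 12)→(2, 6): d=(-6,-6) top-left  bias=+0
  edge (2, 6)→(12, 1): d=(10,-5) top-left  bias=+0
    (4,1)@(9, 3): e=[25,60,5] → X
    (5,1)@(11, 3): e=[3,72,15] → X
    (6,1)@(13, 3): e=[-19,84,25] → .
    (0,2)@(1, 5): e=[105,0,-15] → .  [on edge]
    (2,2)@(5, 5): e=[61,24,5] → X
    (3,2)@(7, 5): e=[39,36,15] → X
    (5,2)@(11, 5): e=[-5,60,35] → .
    (1,3)@(3, 7): e=[75,0,15] → X  [on edge]
    (5,3)@(11, 7): e=[-13,48,55] → .
    (1,4)@(3, 9): e=[67,-12,35] → .
    (2,4)@(5, 9): e=[45,0,45] → X  [on edge]
    (5,4)@(11, 9): e=[-21,36,75] → .
    (3,5)@(7, 11): e=[15,0,75] → X  [on edge]
    (4,6)@(9, 13): e=[-15,0,105] → .  [on edge]
  covered (13 px):
    . . . . . . . . .
    . . . . X X . . .
    . . X X X . . . .
    . X X X X . . . .
    . . X X X . . . .
    . . . X . . . . .
    . . . . . . . . .
T2:
  2·area = 52  (B↔C swapped to make it positive)
  edge (2, 0)→(16, 8): d=(14,8) right/bottom  bias=-1
  edge (16, 8)→(6, 6): d=(-10,-2) top-left  bias=+0
  edge (6, 6)→(2, 0): d=(-4,-6) top-left  bias=+0
    (1,0)@(3, 1): e=[6,44,2] → X
    (2,0)@(5, 1): e=[-10,48,14] → .
    (1,1)@(3, 3): e=[34,24,-6] → .
    (2,1)@(5, 3): e=[18,28,6] → X
    (3,1)@(7, 3): e=[2,32,18] → X
    (4,1)@(9, 3): e=[-14,36,30] → .
    (0,2)@(1, 5): e=[78,0,-26] → .  [on edge]
    (2,2)@(5, 5): e=[46,8,-2] → .
    (3,2)@(7, 5): e=[30,12,10] → X
    (4,2)@(9, 5): e=[14,16,22] → X
    (5,2)@(11, 5): e=[-2,20,34] → .
    (3,3)@(7, 7): e=[58,-8,2] → .
    (5,3)@(11, 7): e=[26,0,26] → X  [on edge]
  covered (7 px):
    . X . . . . . . .
    . . X X . . . . .
    . . . X X . . . .
    . . . . . X X . .
    . . . . . . . . .
    . . . . . . . . .
    . . . . . . . . .
T3:
  2·area = 12
  edge (10, 8)→(4, 6): d=(-6,-2) top-left  bias=+0
  edge (4, 6)→(4, 4): d=(0,-2) top-left  bias=+0
  edge (4, 4)→(10, 8): d=(6,4) right/bottom  bias=-1
    (0,2)@(1, 5): e=[0,-6,18] → .  [on edge]
    (2,2)@(5, 5): e=[8,2,2] → X
    (3,2)@(7, 5): e=[12,6,-6] → .
    (2,3)@(5, 7): e=[-4,2,14] → .
    (3,3)@(7, 7): e=[0,6,6] → X  [on edge]
    (4,3)@(9, 7): e=[4,10,-2] → .
    (3,4)@(7, 9): e=[-12,6,18] → .
    (6,4)@(13, 9): e=[0,18,-6] → .  [on edge]
  covered (2 px):
    . . . . . . . . .
    . . . . . . . . .
    . . X . . . . . .
    . . . X . . . . .
    . . . . . . . . .
    . . . . . . . . .
    . . . . . . . . .

Result: [[6,4],[6,5]]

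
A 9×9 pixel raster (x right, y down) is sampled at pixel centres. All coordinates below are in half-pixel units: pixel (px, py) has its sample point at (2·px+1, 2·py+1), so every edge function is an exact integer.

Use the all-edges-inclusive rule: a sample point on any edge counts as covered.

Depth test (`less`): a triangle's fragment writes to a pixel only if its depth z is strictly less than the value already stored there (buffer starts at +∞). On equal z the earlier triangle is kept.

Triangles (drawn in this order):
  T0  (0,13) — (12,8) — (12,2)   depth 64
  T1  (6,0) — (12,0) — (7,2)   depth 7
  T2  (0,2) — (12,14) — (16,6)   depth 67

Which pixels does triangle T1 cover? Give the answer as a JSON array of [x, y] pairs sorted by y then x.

T0:
  2·area = 72  (B↔C swapped to make it positive)
  edge (0, 13)→(12, 2): d=(12,-11) inclusive
  edge (12, 2)→(12, 8): d=(0,6) inclusive
  edge (12, 8)→(0, 13): d=(-12,5) inclusive
    (5,1)@(11, 3): e=[1,6,65] → █
    (6,1)@(13, 3): e=[23,-6,55] → ·
    (4,2)@(9, 5): e=[3,18,51] → █
    (6,2)@(13, 5): e=[47,-6,31] → ·
    (3,3)@(7, 7): e=[5,30,37] → █
    (6,3)@(13, 7): e=[71,-6,7] → ·
    (2,4)@(5, 9): e=[7,42,23] → █
    (5,4)@(11, 9): e=[73,6,-7] → ·
    (1,5)@(3, 11): e=[9,54,9] → █
    (2,5)@(5, 11): e=[31,42,-1] → ·
    (3,5)@(7, 11): e=[53,30,-11] → ·
    (4,5)@(9, 11): e=[75,18,-21] → ·
  covered (10 px):
    · · · · · · · · ·
    · · · · · █ · · ·
    · · · · █ █ · · ·
    · · · █ █ █ · · ·
    · · █ █ █ · · · ·
    · █ · · · · · · ·
    · · · · · · · · ·
    · · · · · · · · ·
    · · · · · · · · ·
T1:
  2·area = 12
  edge (6, 0)→(12, 0): d=(6,0) inclusive
  edge (12, 0)→(7, 2): d=(-5,2) inclusive
  edge (7, 2)→(6, 0): d=(-1,-2) inclusive
    (3,0)@(7, 1): e=[6,5,1] → █
    (4,0)@(9, 1): e=[6,1,5] → █
    (5,0)@(11, 1): e=[6,-3,9] → ·
    (3,1)@(7, 3): e=[18,-5,-1] → ·
    (4,1)@(9, 3): e=[18,-9,3] → ·
  covered (2 px):
    · · · █ █ · · · ·
    · · · · · · · · ·
    · · · · · · · · ·
    · · · · · · · · ·
    · · · · · · · · ·
    · · · · · · · · ·
    · · · · · · · · ·
    · · · · · · · · ·
    · · · · · · · · ·
T2:
  2·area = 144  (B↔C swapped to make it positive)
  edge (0, 2)→(16, 6): d=(16,4) inclusive
  edge (16, 6)→(12, 14): d=(-4,8) inclusive
  edge (12, 14)→(0, 2): d=(-12,-12) inclusive
    (0,1)@(1, 3): e=[12,132,0] → █  [on edge]
    (1,1)@(3, 3): e=[4,116,24] → █
    (2,1)@(5, 3): e=[-4,100,48] → ·
    (0,2)@(1, 5): e=[44,124,-24] → ·
    (1,2)@(3, 5): e=[36,108,0] → █  [on edge]
    (2,2)@(5, 5): e=[28,92,24] → █
    (3,2)@(7, 5): e=[20,76,48] → █
    (4,2)@(9, 5): e=[12,60,72] → █
    (5,2)@(11, 5): e=[4,44,96] → █
    (6,2)@(13, 5): e=[-4,28,120] → ·
    (1,3)@(3, 7): e=[68,100,-24] → ·
    (2,3)@(5, 7): e=[60,84,0] → █  [on edge]
    (3,4)@(7, 9): e=[84,60,0] → █  [on edge]
    (4,5)@(9, 11): e=[108,36,0] → █  [on edge]
    (5,6)@(11, 13): e=[132,12,0] → █  [on edge]
    (6,7)@(13, 15): e=[156,-12,0] → ·  [on edge]
    (7,8)@(15, 17): e=[180,-36,0] → ·  [on edge]
  covered (21 px):
    · · · · · · · · ·
    █ █ · · · · · · ·
    · █ █ █ █ █ · · ·
    · · █ █ █ █ █ █ ·
    · · · █ █ █ █ · ·
    · · · · █ █ █ · ·
    · · · · · █ · · ·
    · · · · · · · · ·
    · · · · · · · · ·

Final: [[3,0],[4,0]]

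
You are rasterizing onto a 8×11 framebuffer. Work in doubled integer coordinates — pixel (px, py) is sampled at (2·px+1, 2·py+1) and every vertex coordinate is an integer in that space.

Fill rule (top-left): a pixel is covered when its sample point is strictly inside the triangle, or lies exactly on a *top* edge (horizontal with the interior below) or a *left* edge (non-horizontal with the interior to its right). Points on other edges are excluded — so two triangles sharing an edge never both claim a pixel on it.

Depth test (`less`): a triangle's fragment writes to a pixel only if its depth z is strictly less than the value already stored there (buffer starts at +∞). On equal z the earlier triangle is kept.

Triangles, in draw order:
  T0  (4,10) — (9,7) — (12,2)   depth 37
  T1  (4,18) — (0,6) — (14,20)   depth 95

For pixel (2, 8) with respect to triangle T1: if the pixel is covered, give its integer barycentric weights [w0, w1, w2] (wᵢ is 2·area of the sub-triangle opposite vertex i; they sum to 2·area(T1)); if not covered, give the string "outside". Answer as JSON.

T0:
  2·area = 16  (B↔C swapped to make it positive)
  edge (4, 10)→(12, 2): d=(8,-8) top-left  bias=+0
  edge (12, 2)→(9, 7): d=(-3,5) right/bottom  bias=-1
  edge (9, 7)→(4, 10): d=(-5,3) right/bottom  bias=-1
    (6,0)@(13, 1): e=[0,-2,18] → .  [on edge]
    (5,1)@(11, 3): e=[0,2,14] → X  [on edge]
    (6,1)@(13, 3): e=[16,-8,8] → .
    (4,2)@(9, 5): e=[0,6,10] → X  [on edge]
    (5,2)@(11, 5): e=[16,-4,4] → .
    (3,3)@(7, 7): e=[0,10,6] → X  [on edge]
    (4,3)@(9, 7): e=[16,0,0] → .  [on edge]
    (2,4)@(5, 9): e=[0,14,2] → X  [on edge]
    (3,4)@(7, 9): e=[16,4,-4] → .
    (1,5)@(3, 11): e=[0,18,-2] → .  [on edge]
    (2,5)@(5, 11): e=[16,8,-8] → .
    (0,6)@(1, 13): e=[0,22,-6] → .  [on edge]
    (1,8)@(3, 17): e=[48,0,-32] → .  [on edge]
  covered (4 px):
    . . . . . . . .
    . . . . . X . .
    . . . . X . . .
    . . . X . . . .
    . . X . . . . .
    . . . . . . . .
    . . . . . . . .
    . . . . . . . .
    . . . . . . . .
    . . . . . . . .
    . . . . . . . .
T1:
  2·area = 112
  edge (4, 18)→(0, 6): d=(-4,-12) top-left  bias=+0
  edge (0, 6)→(14, 20): d=(14,14) right/bottom  bias=-1
  edge (14, 20)→(4, 18): d=(-10,-2) top-left  bias=+0
    (0,3)@(1, 7): e=[8,0,104] → .  [on edge]
    (0,4)@(1, 9): e=[0,28,84] → X  [on edge]
    (1,4)@(3, 9): e=[24,0,88] → .  [on edge]
    (0,5)@(1, 11): e=[-8,56,64] → .
    (1,5)@(3, 11): e=[16,28,68] → X
    (2,5)@(5, 11): e=[40,0,72] → .  [on edge]
    (1,6)@(3, 13): e=[8,56,48] → X
    (2,6)@(5, 13): e=[32,28,52] → X
    (3,6)@(7, 13): e=[56,0,56] → .  [on edge]
    (1,7)@(3, 15): e=[0,84,28] → X  [on edge]
    (3,7)@(7, 15): e=[48,28,36] → X
    (4,7)@(9, 15): e=[72,0,40] → .  [on edge]
    (5,8)@(11, 17): e=[88,0,24] → .  [on edge]
    (4,9)@(9, 19): e=[56,56,0] → X  [on edge]
    (6,9)@(13, 19): e=[104,0,8] → .  [on edge]
    (2,10)@(5, 21): e=[0,140,-28] → .  [on edge]
    (7,10)@(15, 21): e=[120,0,-8] → .  [on edge]
  covered (12 px):
    . . . . . . . .
    . . . . . . . .
    . . . . . . . .
    . . . . . . . .
    X . . . . . . .
    . X . . . . . .
    . X X . . . . .
    . X X X . . . .
    . . X X X . . .
    . . . . X X . .
    . . . . . . . .

Final: [84,12,16]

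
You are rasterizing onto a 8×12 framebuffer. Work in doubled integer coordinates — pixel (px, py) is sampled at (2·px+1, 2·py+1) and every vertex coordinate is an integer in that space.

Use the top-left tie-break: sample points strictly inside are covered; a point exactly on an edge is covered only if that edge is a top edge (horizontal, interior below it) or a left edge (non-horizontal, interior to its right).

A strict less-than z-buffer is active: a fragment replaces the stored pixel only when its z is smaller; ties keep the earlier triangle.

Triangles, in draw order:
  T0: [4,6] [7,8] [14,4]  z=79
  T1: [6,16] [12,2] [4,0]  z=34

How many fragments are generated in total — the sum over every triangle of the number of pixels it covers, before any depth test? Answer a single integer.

T0:
  2·area = 26  (B↔C swapped to make it positive)
  edge (4, 6)→(14, 4): d=(10,-2) top-left  bias=+0
  edge (14, 4)→(7, 8): d=(-7,4) right/bottom  bias=-1
  edge (7, 8)→(4, 6): d=(-3,-2) top-left  bias=+0
    (4,2)@(9, 5): e=[0,13,13] → #  [on edge]
    (5,2)@(11, 5): e=[4,5,17] → #
    (6,2)@(13, 5): e=[8,-3,21] → ·
    (3,3)@(7, 7): e=[16,7,3] → #
    (4,3)@(9, 7): e=[20,-1,7] → ·
    (5,3)@(11, 7): e=[24,-9,11] → ·
    (3,4)@(7, 9): e=[36,-7,-3] → ·
  covered (3 px):
    · · · · · · · ·
    · · · · · · · ·
    · · · · # # · ·
    · · · # · · · ·
    · · · · · · · ·
    · · · · · · · ·
    · · · · · · · ·
    · · · · · · · ·
    · · · · · · · ·
    · · · · · · · ·
    · · · · · · · ·
    · · · · · · · ·
T1:
  2·area = 124  (B↔C swapped to make it positive)
  edge (6, 16)→(4, 0): d=(-2,-16) top-left  bias=+0
  edge (4, 0)→(12, 2): d=(8,2) right/bottom  bias=-1
  edge (12, 2)→(6, 16): d=(-6,14) right/bottom  bias=-1
    (2,0)@(5, 1): e=[14,6,104] → #
    (3,0)@(7, 1): e=[46,2,76] → #
    (4,0)@(9, 1): e=[78,-2,48] → ·
    (2,1)@(5, 3): e=[10,22,92] → #
    (4,1)@(9, 3): e=[74,14,36] → #
    (5,1)@(11, 3): e=[106,10,8] → #
    (6,1)@(13, 3): e=[138,6,-20] → ·
    (2,2)@(5, 5): e=[6,38,80] → #
    (5,2)@(11, 5): e=[102,26,-4] → ·
    (2,3)@(5, 7): e=[2,54,68] → #
    (5,3)@(11, 7): e=[98,42,-16] → ·
    (2,4)@(5, 9): e=[-2,70,56] → ·
    (4,4)@(9, 9): e=[62,62,0] → ·  [on edge]
    (1,11)@(3, 23): e=[-62,186,0] → ·  [on edge]
  covered (15 px):
    · · # # · · · ·
    · · # # # # · ·
    · · # # # · · ·
    · · # # # · · ·
    · · · # · · · ·
    · · · # · · · ·
    · · · # · · · ·
    · · · · · · · ·
    · · · · · · · ·
    · · · · · · · ·
    · · · · · · · ·
    · · · · · · · ·

Final: 18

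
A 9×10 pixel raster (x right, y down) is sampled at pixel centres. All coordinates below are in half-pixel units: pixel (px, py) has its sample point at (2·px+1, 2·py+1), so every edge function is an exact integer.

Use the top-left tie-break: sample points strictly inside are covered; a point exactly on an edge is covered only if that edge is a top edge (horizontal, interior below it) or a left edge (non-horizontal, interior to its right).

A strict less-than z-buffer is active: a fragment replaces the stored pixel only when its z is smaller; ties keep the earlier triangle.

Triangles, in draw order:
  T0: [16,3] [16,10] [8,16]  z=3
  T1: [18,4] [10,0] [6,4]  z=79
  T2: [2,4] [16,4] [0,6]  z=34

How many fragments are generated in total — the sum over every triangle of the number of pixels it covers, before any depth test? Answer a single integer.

T0:
  2·area = 56
  edge (16, 3)→(16, 10): d=(0,7) right/bottom  bias=-1
  edge (16, 10)→(8, 16): d=(-8,6) right/bottom  bias=-1
  edge (8, 16)→(16, 3): d=(8,-13) top-left  bias=+0
    (7,2)@(15, 5): e=[7,46,3] → #
    (8,2)@(17, 5): e=[-7,34,29] → ·
    (7,3)@(15, 7): e=[7,30,19] → #
    (8,3)@(17, 7): e=[-7,18,45] → ·
    (6,4)@(13, 9): e=[21,26,9] → #
    (8,4)@(17, 9): e=[-7,2,61] → ·
    (6,5)@(13, 11): e=[21,10,25] → #
    (7,5)@(15, 11): e=[7,-2,51] → ·
    (5,6)@(11, 13): e=[35,6,15] → #
    (6,6)@(13, 13): e=[21,-6,41] → ·
    (4,7)@(9, 15): e=[49,2,5] → #
    (5,7)@(11, 15): e=[35,-10,31] → ·
  covered (7 px):
    · · · · · · · · ·
    · · · · · · · · ·
    · · · · · · · # ·
    · · · · · · · # ·
    · · · · · · # # ·
    · · · · · · # · ·
    · · · · · # · · ·
    · · · · # · · · ·
    · · · · · · · · ·
    · · · · · · · · ·
T1:
  2·area = 48  (B↔C swapped to make it positive)
  edge (18, 4)→(6, 4): d=(-12,0) right/bottom  bias=-1
  edge (6, 4)→(10, 0): d=(4,-4) top-left  bias=+0
  edge (10, 0)→(18, 4): d=(8,4) right/bottom  bias=-1
    (4,0)@(9, 1): e=[36,0,12] → #  [on edge]
    (5,0)@(11, 1): e=[36,8,4] → #
    (6,0)@(13, 1): e=[36,16,-4] → ·
    (3,1)@(7, 3): e=[12,0,36] → #  [on edge]
    (6,1)@(13, 3): e=[12,24,12] → #
    (7,1)@(15, 3): e=[12,32,4] → #
    (8,1)@(17, 3): e=[12,40,-4] → ·
    (2,2)@(5, 5): e=[-12,0,60] → ·  [on edge]
    (3,2)@(7, 5): e=[-12,8,52] → ·
    (4,2)@(9, 5): e=[-12,16,44] → ·
    (5,2)@(11, 5): e=[-12,24,36] → ·
    (6,2)@(13, 5): e=[-12,32,28] → ·
    (1,3)@(3, 7): e=[-36,0,84] → ·  [on edge]
    (0,4)@(1, 9): e=[-60,0,108] → ·  [on edge]
  covered (7 px):
    · · · · # # · · ·
    · · · # # # # # ·
    · · · · · · · · ·
    · · · · · · · · ·
    · · · · · · · · ·
    · · · · · · · · ·
    · · · · · · · · ·
    · · · · · · · · ·
    · · · · · · · · ·
    · · · · · · · · ·
T2:
  2·area = 28
  edge (2, 4)→(16, 4): d=(14,0) top-left  bias=+0
  edge (16, 4)→(0, 6): d=(-16,2) right/bottom  bias=-1
  edge (0, 6)→(2, 4): d=(2,-2) top-left  bias=+0
    (2,0)@(5, 1): e=[-42,70,0] → ·  [on edge]
    (1,1)@(3, 3): e=[-14,42,0] → ·  [on edge]
    (0,2)@(1, 5): e=[14,14,0] → #  [on edge]
    (1,2)@(3, 5): e=[14,10,4] → #
    (2,2)@(5, 5): e=[14,6,8] → #
    (3,2)@(7, 5): e=[14,2,12] → #
    (4,2)@(9, 5): e=[14,-2,16] → ·
    (0,3)@(1, 7): e=[42,-18,4] → ·
    (1,3)@(3, 7): e=[42,-22,8] → ·
    (2,3)@(5, 7): e=[42,-26,12] → ·
    (3,3)@(7, 7): e=[42,-30,16] → ·
  covered (4 px):
    · · · · · · · · ·
    · · · · · · · · ·
    # # # # · · · · ·
    · · · · · · · · ·
    · · · · · · · · ·
    · · · · · · · · ·
    · · · · · · · · ·
    · · · · · · · · ·
    · · · · · · · · ·
    · · · · · · · · ·

Final: 18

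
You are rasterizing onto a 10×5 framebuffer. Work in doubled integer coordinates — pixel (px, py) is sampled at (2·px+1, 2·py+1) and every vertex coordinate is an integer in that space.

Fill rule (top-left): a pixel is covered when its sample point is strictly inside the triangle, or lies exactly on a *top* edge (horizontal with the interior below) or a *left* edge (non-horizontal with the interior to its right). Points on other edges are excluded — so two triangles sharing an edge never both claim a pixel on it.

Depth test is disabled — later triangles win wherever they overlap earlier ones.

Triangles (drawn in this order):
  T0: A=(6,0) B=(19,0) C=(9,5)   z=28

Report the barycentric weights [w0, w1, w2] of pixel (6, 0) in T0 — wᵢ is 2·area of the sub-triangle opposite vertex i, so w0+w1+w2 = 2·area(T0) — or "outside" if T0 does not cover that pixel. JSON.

T0:
  2·area = 65
  edge (6, 0)→(19, 0): d=(13,0) top-left  bias=+0
  edge (19, 0)→(9, 5): d=(-10,5) right/bottom  bias=-1
  edge (9, 5)→(6, 0): d=(-3,-5) top-left  bias=+0
    (3,0)@(7, 1): e=[13,50,2] → █
    (4,0)@(9, 1): e=[13,40,12] → █
    (5,0)@(11, 1): e=[13,30,22] → █
    (6,0)@(13, 1): e=[13,20,32] → █
    (7,0)@(15, 1): e=[13,10,42] → █
    (8,0)@(17, 1): e=[13,0,52] → ·  [on edge]
    (3,1)@(7, 3): e=[39,30,-4] → ·
    (4,1)@(9, 3): e=[39,20,6] → █
    (6,1)@(13, 3): e=[39,0,26] → ·  [on edge]
    (7,1)@(15, 3): e=[39,-10,36] → ·
    (4,2)@(9, 5): e=[65,0,0] → ·  [on edge]
    (5,2)@(11, 5): e=[65,-10,10] → ·
    (2,3)@(5, 7): e=[91,0,-26] → ·  [on edge]
    (0,4)@(1, 9): e=[117,0,-52] → ·  [on edge]
  covered (7 px):
    · · · █ █ █ █ █ · ·
    · · · · █ █ · · · ·
    · · · · · · · · · ·
    · · · · · · · · · ·
    · · · · · · · · · ·

Answer: [20,32,13]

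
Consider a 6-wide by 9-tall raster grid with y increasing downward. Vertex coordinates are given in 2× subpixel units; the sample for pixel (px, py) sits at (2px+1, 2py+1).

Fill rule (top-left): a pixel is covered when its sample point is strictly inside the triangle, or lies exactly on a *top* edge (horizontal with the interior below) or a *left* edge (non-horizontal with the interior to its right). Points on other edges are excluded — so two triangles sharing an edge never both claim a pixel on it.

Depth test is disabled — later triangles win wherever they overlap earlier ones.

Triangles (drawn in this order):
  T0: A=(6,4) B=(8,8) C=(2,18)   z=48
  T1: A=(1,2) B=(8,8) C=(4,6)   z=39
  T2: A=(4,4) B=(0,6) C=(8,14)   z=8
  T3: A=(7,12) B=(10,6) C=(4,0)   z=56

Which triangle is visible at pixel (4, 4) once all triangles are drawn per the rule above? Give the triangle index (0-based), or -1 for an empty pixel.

T0:
  2·area = 44
  edge (6, 4)→(8, 8): d=(2,4) right/bottom  bias=-1
  edge (8, 8)→(2, 18): d=(-6,10) right/bottom  bias=-1
  edge (2, 18)→(6, 4): d=(4,-14) top-left  bias=+0
    (5,1)@(11, 3): e=[-22,0,66] → .  [on edge]
    (3,3)@(7, 7): e=[2,16,26] → X
    (4,3)@(9, 7): e=[-6,-4,54] → .
    (2,4)@(5, 9): e=[14,24,6] → X
    (4,4)@(9, 9): e=[-2,-16,62] → .
    (2,5)@(5, 11): e=[18,12,14] → X
    (3,5)@(7, 11): e=[10,-8,42] → .
    (2,6)@(5, 13): e=[22,0,22] → .  [on edge]
    (1,7)@(3, 15): e=[34,8,2] → X
    (2,7)@(5, 15): e=[26,-12,30] → .
    (1,8)@(3, 17): e=[38,-4,10] → .
  covered (5 px):
    . . . . . .
    . . . . . .
    . . . . . .
    . . . X . .
    . . X X . .
    . . X . . .
    . . . . . .
    . X . . . .
    . . . . . .
T1:
  2·area = 10
  edge (1, 2)→(8, 8): d=(7,6) right/bottom  bias=-1
  edge (8, 8)→(4, 6): d=(-4,-2) top-left  bias=+0
  edge (4, 6)→(1, 2): d=(-3,-4) top-left  bias=+0
  covered (0 px):
    . . . . . .
    . . . . . .
    . . . . . .
    . . . . . .
    . . . . . .
    . . . . . .
    . . . . . .
    . . . . . .
    . . . . . .
T2:
  2·area = 48  (B↔C swapped to make it positive)
  edge (4, 4)→(8, 14): d=(4,10) right/bottom  bias=-1
  edge (8, 14)→(0, 6): d=(-8,-8) top-left  bias=+0
  edge (0, 6)→(4, 4): d=(4,-2) top-left  bias=+0
    (1,2)@(3, 5): e=[14,32,2] → X
    (2,2)@(5, 5): e=[-6,48,6] → .
    (0,3)@(1, 7): e=[42,0,6] → X  [on edge]
    (2,3)@(5, 7): e=[2,32,14] → X
    (3,3)@(7, 7): e=[-18,48,18] → .
    (0,4)@(1, 9): e=[50,-16,14] → .
    (1,4)@(3, 9): e=[30,0,18] → X  [on edge]
    (3,4)@(7, 9): e=[-10,32,26] → .
    (1,5)@(3, 11): e=[38,-16,26] → .
    (2,5)@(5, 11): e=[18,0,30] → X  [on edge]
    (3,5)@(7, 11): e=[-2,16,34] → .
    (2,6)@(5, 13): e=[26,-16,38] → .
    (3,6)@(7, 13): e=[6,0,42] → X  [on edge]
    (4,7)@(9, 15): e=[-6,0,54] → .  [on edge]
    (5,8)@(11, 17): e=[-18,0,66] → .  [on edge]
  covered (8 px):
    . . . . . .
    . . . . . .
    . X . . . .
    X X X . . .
    . X X . . .
    . . X . . .
    . . . X . .
    . . . . . .
    . . . . . .
T3:
  2·area = 54  (B↔C swapped to make it positive)
  edge (7, 12)→(4, 0): d=(-3,-12) top-left  bias=+0
  edge (4, 0)→(10, 6): d=(6,6) right/bottom  bias=-1
  edge (10, 6)→(7, 12): d=(-3,6) right/bottom  bias=-1
    (2,0)@(5, 1): e=[9,0,45] → .  [on edge]
    (2,1)@(5, 3): e=[3,12,39] → X
    (3,1)@(7, 3): e=[27,0,27] → .  [on edge]
    (2,2)@(5, 5): e=[-3,24,33] → .
    (3,2)@(7, 5): e=[21,12,21] → X
    (4,2)@(9, 5): e=[45,0,9] → .  [on edge]
    (3,3)@(7, 7): e=[15,24,15] → X
    (4,3)@(9, 7): e=[39,12,3] → X
    (5,3)@(11, 7): e=[63,0,-9] → .  [on edge]
    (3,4)@(7, 9): e=[9,36,9] → X
    (4,4)@(9, 9): e=[33,24,-3] → .
    (3,5)@(7, 11): e=[3,48,3] → X
  covered (6 px):
    . . . . . .
    . . X . . .
    . . . X . .
    . . . X X .
    . . . X . .
    . . . X . .
    . . . . . .
    . . . . . .
    . . . . . .

Z-buffer (winner per pixel, '.' = empty):
  . . . . . .
  . . 3 . . .
  . 2 . 3 . .
  2 2 2 3 3 .
  . 2 2 3 . .
  . . 2 3 . .
  . . . 2 . .
  . 0 . . . .
  . . . . . .

Final: -1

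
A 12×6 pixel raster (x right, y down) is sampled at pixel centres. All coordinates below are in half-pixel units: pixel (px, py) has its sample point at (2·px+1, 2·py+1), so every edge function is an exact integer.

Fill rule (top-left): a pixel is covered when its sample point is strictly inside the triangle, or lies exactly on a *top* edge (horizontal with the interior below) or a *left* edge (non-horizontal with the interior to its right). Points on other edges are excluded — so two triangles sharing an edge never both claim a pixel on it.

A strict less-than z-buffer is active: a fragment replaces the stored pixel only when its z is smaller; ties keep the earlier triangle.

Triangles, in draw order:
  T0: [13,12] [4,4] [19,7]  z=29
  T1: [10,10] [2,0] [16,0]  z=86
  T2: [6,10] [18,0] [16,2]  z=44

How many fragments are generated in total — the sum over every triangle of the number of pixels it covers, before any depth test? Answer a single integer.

T0:
  2·area = 93
  edge (13, 12)→(4, 4): d=(-9,-8) top-left  bias=+0
  edge (4, 4)→(19, 7): d=(15,3) right/bottom  bias=-1
  edge (19, 7)→(13, 12): d=(-6,5) right/bottom  bias=-1
    (3,2)@(7, 5): e=[15,6,72] → █
    (4,2)@(9, 5): e=[31,0,62] → ·  [on edge]
    (3,3)@(7, 7): e=[-3,36,60] → ·
    (4,3)@(9, 7): e=[13,30,50] → █
    (5,3)@(11, 7): e=[29,24,40] → █
    (6,3)@(13, 7): e=[45,18,30] → █
    (7,3)@(15, 7): e=[61,12,20] → █
    (8,3)@(17, 7): e=[77,6,10] → █
    (9,3)@(19, 7): e=[93,0,0] → ·  [on edge]
    (4,4)@(9, 9): e=[-5,60,38] → ·
    (5,4)@(11, 9): e=[11,54,28] → █
    (8,4)@(17, 9): e=[59,36,-2] → ·
  covered (10 px):
    · · · · · · · · · · · ·
    · · · · · · · · · · · ·
    · · · █ · · · · · · · ·
    · · · · █ █ █ █ █ · · ·
    · · · · · █ █ █ · · · ·
    · · · · · · █ · · · · ·
T1:
  2·area = 140
  edge (10, 10)→(2, 0): d=(-8,-10) top-left  bias=+0
  edge (2, 0)→(16, 0): d=(14,0) top-left  bias=+0
  edge (16, 0)→(10, 10): d=(-6,10) right/bottom  bias=-1
    (1,0)@(3, 1): e=[2,14,124] → █
    (2,0)@(5, 1): e=[22,14,104] → █
    (3,0)@(7, 1): e=[42,14,84] → █
    (4,0)@(9, 1): e=[62,14,64] → █
    (5,0)@(11, 1): e=[82,14,44] → █
    (6,0)@(13, 1): e=[102,14,24] → █
    (7,0)@(15, 1): e=[122,14,4] → █
    (8,0)@(17, 1): e=[142,14,-16] → ·
    (1,1)@(3, 3): e=[-14,42,112] → ·
    (2,1)@(5, 3): e=[6,42,92] → █
    (7,1)@(15, 3): e=[106,42,-8] → ·
    (2,2)@(5, 5): e=[-10,70,80] → ·
    (6,2)@(13, 5): e=[70,70,0] → ·  [on edge]
  covered (17 px):
    · █ █ █ █ █ █ █ · · · ·
    · · █ █ █ █ █ · · · · ·
    · · · █ █ █ · · · · · ·
    · · · · █ █ · · · · · ·
    · · · · · · · · · · · ·
    · · · · · · · · · · · ·
T2:
  2·area = 4
  edge (6, 10)→(18, 0): d=(12,-10) top-left  bias=+0
  edge (18, 0)→(16, 2): d=(-2,2) right/bottom  bias=-1
  edge (16, 2)→(6, 10): d=(-10,8) right/bottom  bias=-1
    (8,0)@(17, 1): e=[2,0,2] → ·  [on edge]
    (7,1)@(15, 3): e=[6,0,-2] → ·  [on edge]
    (6,2)@(13, 5): e=[10,0,-6] → ·  [on edge]
    (5,3)@(11, 7): e=[14,0,-10] → ·  [on edge]
    (4,4)@(9, 9): e=[18,0,-14] → ·  [on edge]
    (3,5)@(7, 11): e=[22,0,-18] → ·  [on edge]
  covered (0 px):
    · · · · · · · · · · · ·
    · · · · · · · · · · · ·
    · · · · · · · · · · · ·
    · · · · · · · · · · · ·
    · · · · · · · · · · · ·
    · · · · · · · · · · · ·

Answer: 27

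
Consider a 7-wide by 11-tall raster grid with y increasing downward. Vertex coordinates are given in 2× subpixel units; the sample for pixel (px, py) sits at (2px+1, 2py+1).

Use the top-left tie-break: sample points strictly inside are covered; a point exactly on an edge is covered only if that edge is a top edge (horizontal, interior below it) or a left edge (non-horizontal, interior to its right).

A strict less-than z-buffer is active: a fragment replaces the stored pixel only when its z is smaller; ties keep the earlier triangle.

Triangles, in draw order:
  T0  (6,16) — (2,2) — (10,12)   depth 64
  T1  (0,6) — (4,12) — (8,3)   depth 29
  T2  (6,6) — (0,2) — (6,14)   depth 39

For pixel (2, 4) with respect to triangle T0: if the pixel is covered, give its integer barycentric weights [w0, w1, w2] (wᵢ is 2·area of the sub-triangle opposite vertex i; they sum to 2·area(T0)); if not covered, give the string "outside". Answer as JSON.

T0:
  2·area = 72
  edge (6, 16)→(2, 2): d=(-4,-14) top-left  bias=+0
  edge (2, 2)→(10, 12): d=(8,10) right/bottom  bias=-1
  edge (10, 12)→(6, 16): d=(-4,4) right/bottom  bias=-1
    (1,2)@(3, 5): e=[2,14,56] → X
    (2,2)@(5, 5): e=[30,-6,48] → .
    (1,3)@(3, 7): e=[-6,30,48] → .
    (2,3)@(5, 7): e=[22,10,40] → X
    (3,3)@(7, 7): e=[50,-10,32] → .
    (2,4)@(5, 9): e=[14,26,32] → X
    (3,4)@(7, 9): e=[42,6,24] → X
    (4,4)@(9, 9): e=[70,-14,16] → .
    (6,4)@(13, 9): e=[126,-54,0] → .  [on edge]
    (2,5)@(5, 11): e=[6,42,24] → X
    (4,5)@(9, 11): e=[62,2,8] → X
    (5,5)@(11, 11): e=[90,-18,0] → .  [on edge]
    (4,6)@(9, 13): e=[54,18,0] → .  [on edge]
    (3,7)@(7, 15): e=[18,54,0] → .  [on edge]
    (2,8)@(5, 17): e=[-18,90,0] → .  [on edge]
    (1,9)@(3, 19): e=[-54,126,0] → .  [on edge]
    (0,10)@(1, 21): e=[-90,162,0] → .  [on edge]
  covered (8 px):
    . . . . . . .
    . . . . . . .
    . X . . . . .
    . . X . . . .
    . . X X . . .
    . . X X X . .
    . . . X . . .
    . . . . . . .
    . . . . . . .
    . . . . . . .
    . . . . . . .
T1:
  2·area = 60  (B↔C swapped to make it positive)
  edge (0, 6)→(8, 3): d=(8,-3) top-left  bias=+0
  edge (8, 3)→(4, 12): d=(-4,9) right/bottom  bias=-1
  edge (4, 12)→(0, 6): d=(-4,-6) top-left  bias=+0
    (1,2)@(3, 5): e=[1,37,22] → X
    (2,2)@(5, 5): e=[7,19,34] → X
    (3,2)@(7, 5): e=[13,1,46] → X
    (4,2)@(9, 5): e=[19,-17,58] → .
    (0,3)@(1, 7): e=[11,47,2] → X
    (3,3)@(7, 7): e=[29,-7,38] → .
    (0,4)@(1, 9): e=[27,39,-6] → .
    (1,4)@(3, 9): e=[33,21,6] → X
    (3,4)@(7, 9): e=[45,-15,30] → .
    (1,5)@(3, 11): e=[49,13,-2] → .
    (2,5)@(5, 11): e=[55,-5,10] → .
  covered (8 px):
    . . . . . . .
    . . . . . . .
    . X X X . . .
    X X X . . . .
    . X X . . . .
    . . . . . . .
    . . . . . . .
    . . . . . . .
    . . . . . . .
    . . . . . . .
    . . . . . . .
T2:
  2·area = 48  (B↔C swapped to make it positive)
  edge (6, 6)→(6, 14): d=(0,8) right/bottom  bias=-1
  edge (6, 14)→(0, 2): d=(-6,-12) top-left  bias=+0
  edge (0, 2)→(6, 6): d=(6,4) right/bottom  bias=-1
    (0,1)@(1, 3): e=[40,6,2] → X
    (1,1)@(3, 3): e=[24,30,-6] → .
    (0,2)@(1, 5): e=[40,-6,14] → .
    (1,2)@(3, 5): e=[24,18,6] → X
    (2,2)@(5, 5): e=[8,42,-2] → .
    (1,3)@(3, 7): e=[24,6,18] → X
    (2,3)@(5, 7): e=[8,30,10] → X
    (3,3)@(7, 7): e=[-8,54,2] → .
    (1,4)@(3, 9): e=[24,-6,30] → .
    (2,4)@(5, 9): e=[8,18,22] → X
    (3,4)@(7, 9): e=[-8,42,14] → .
    (2,5)@(5, 11): e=[8,6,34] → X
  covered (6 px):
    . . . . . . .
    X . . . . . .
    . X . . . . .
    . X X . . . .
    . . X . . . .
    . . X . . . .
    . . . . . . .
    . . . . . . .
    . . . . . . .
    . . . . . . .
    . . . . . . .

Final: [26,32,14]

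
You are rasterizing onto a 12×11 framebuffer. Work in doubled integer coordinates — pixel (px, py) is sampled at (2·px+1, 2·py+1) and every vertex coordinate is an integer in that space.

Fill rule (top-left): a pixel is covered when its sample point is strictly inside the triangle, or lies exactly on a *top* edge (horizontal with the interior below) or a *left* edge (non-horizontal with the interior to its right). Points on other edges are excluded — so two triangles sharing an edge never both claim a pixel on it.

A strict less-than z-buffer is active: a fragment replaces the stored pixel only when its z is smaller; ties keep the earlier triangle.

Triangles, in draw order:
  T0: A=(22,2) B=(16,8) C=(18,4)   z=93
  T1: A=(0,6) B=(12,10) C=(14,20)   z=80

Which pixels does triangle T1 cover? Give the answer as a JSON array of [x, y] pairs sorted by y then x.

T0:
  2·area = 12
  edge (22, 2)→(16, 8): d=(-6,6) right/bottom  bias=-1
  edge (16, 8)→(18, 4): d=(2,-4) top-left  bias=+0
  edge (18, 4)→(22, 2): d=(4,-2) top-left  bias=+0
    (11,0)@(23, 1): e=[0,14,-2] → ·  [on edge]
    (10,1)@(21, 3): e=[0,10,2] → ·  [on edge]
    (9,2)@(19, 5): e=[0,6,6] → ·  [on edge]
    (8,3)@(17, 7): e=[0,2,10] → ·  [on edge]
    (7,4)@(15, 9): e=[0,-2,14] → ·  [on edge]
    (6,5)@(13, 11): e=[0,-6,18] → ·  [on edge]
    (5,6)@(11, 13): e=[0,-10,22] → ·  [on edge]
    (4,7)@(9, 15): e=[0,-14,26] → ·  [on edge]
    (3,8)@(7, 17): e=[0,-18,30] → ·  [on edge]
    (2,9)@(5, 19): e=[0,-22,34] → ·  [on edge]
    (1,10)@(3, 21): e=[0,-26,38] → ·  [on edge]
  covered (0 px):
    · · · · · · · · · · · ·
    · · · · · · · · · · · ·
    · · · · · · · · · · · ·
    · · · · · · · · · · · ·
    · · · · · · · · · · · ·
    · · · · · · · · · · · ·
    · · · · · · · · · · · ·
    · · · · · · · · · · · ·
    · · · · · · · · · · · ·
    · · · · · · · · · · · ·
    · · · · · · · · · · · ·
T1:
  2·area = 112
  edge (0, 6)→(12, 10): d=(12,4) right/bottom  bias=-1
  edge (12, 10)→(14, 20): d=(2,10) right/bottom  bias=-1
  edge (14, 20)→(0, 6): d=(-14,-14) top-left  bias=+0
    (5,2)@(11, 5): e=[-56,0,168] → ·  [on edge]
    (0,3)@(1, 7): e=[8,104,0] → █  [on edge]
    (1,3)@(3, 7): e=[0,84,28] → ·  [on edge]
    (0,4)@(1, 9): e=[32,108,-28] → ·
    (1,4)@(3, 9): e=[24,88,0] → █  [on edge]
    (2,4)@(5, 9): e=[16,68,28] → █
    (3,4)@(7, 9): e=[8,48,56] → █
    (4,4)@(9, 9): e=[0,28,84] → ·  [on edge]
    (1,5)@(3, 11): e=[48,92,-28] → ·
    (2,5)@(5, 11): e=[40,72,0] → █  [on edge]
    (4,5)@(9, 11): e=[24,32,56] → █
    (5,5)@(11, 11): e=[16,12,84] → █
    (7,5)@(15, 11): e=[0,-28,140] → ·  [on edge]
    (3,6)@(7, 13): e=[56,56,0] → █  [on edge]
    (10,6)@(21, 13): e=[0,-84,196] → ·  [on edge]
    (4,7)@(9, 15): e=[72,40,0] → █  [on edge]
    (6,7)@(13, 15): e=[56,0,56] → ·  [on edge]
    (5,8)@(11, 17): e=[88,24,0] → █  [on edge]
    (6,9)@(13, 19): e=[104,8,0] → █  [on edge]
    (7,10)@(15, 21): e=[120,-8,0] → ·  [on edge]
  covered (16 px):
    · · · · · · · · · · · ·
    · · · · · · · · · · · ·
    · · · · · · · · · · · ·
    █ · · · · · · · · · · ·
    · █ █ █ · · · · · · · ·
    · · █ █ █ █ · · · · · ·
    · · · █ █ █ · · · · · ·
    · · · · █ █ · · · · · ·
    · · · · · █ █ · · · · ·
    · · · · · · █ · · · · ·
    · · · · · · · · · · · ·

Final: [[0,3],[1,4],[2,4],[3,4],[2,5],[3,5],[4,5],[5,5],[3,6],[4,6],[5,6],[4,7],[5,7],[5,8],[6,8],[6,9]]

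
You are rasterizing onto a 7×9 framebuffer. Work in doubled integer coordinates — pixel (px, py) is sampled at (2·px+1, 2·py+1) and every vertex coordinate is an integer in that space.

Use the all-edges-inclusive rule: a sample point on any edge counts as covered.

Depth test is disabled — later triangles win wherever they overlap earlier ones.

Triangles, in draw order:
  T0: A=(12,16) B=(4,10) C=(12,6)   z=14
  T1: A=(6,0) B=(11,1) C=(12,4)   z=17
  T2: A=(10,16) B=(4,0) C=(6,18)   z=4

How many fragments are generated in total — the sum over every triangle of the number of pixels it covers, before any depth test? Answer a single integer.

T0:
  2·area = 80
  edge (12, 16)→(4, 10): d=(-8,-6) inclusive
  edge (4, 10)→(12, 6): d=(8,-4) inclusive
  edge (12, 6)→(12, 16): d=(0,10) inclusive
    (5,3)@(11, 7): e=[66,4,10] → #
    (6,3)@(13, 7): e=[78,12,-10] → ·
    (3,4)@(7, 9): e=[26,4,50] → #
    (4,4)@(9, 9): e=[38,12,30] → #
    (6,4)@(13, 9): e=[62,28,-10] → ·
    (3,5)@(7, 11): e=[10,20,50] → #
    (6,5)@(13, 11): e=[46,44,-10] → ·
    (3,6)@(7, 13): e=[-6,36,50] → ·
    (4,6)@(9, 13): e=[6,44,30] → #
    (6,6)@(13, 13): e=[30,60,-10] → ·
    (4,7)@(9, 15): e=[-10,60,30] → ·
    (5,7)@(11, 15): e=[2,68,10] → #
  covered (10 px):
    · · · · · · ·
    · · · · · · ·
    · · · · · · ·
    · · · · · # ·
    · · · # # # ·
    · · · # # # ·
    · · · · # # ·
    · · · · · # ·
    · · · · · · ·
T1:
  2·area = 14
  edge (6, 0)→(11, 1): d=(5,1) inclusive
  edge (11, 1)→(12, 4): d=(1,3) inclusive
  edge (12, 4)→(6, 0): d=(-6,-4) inclusive
    (4,0)@(9, 1): e=[2,6,6] → #
    (5,0)@(11, 1): e=[0,0,14] → #  [on edge]
    (6,0)@(13, 1): e=[-2,-6,22] → ·
    (4,1)@(9, 3): e=[12,8,-6] → ·
    (5,1)@(11, 3): e=[10,2,2] → #
    (6,1)@(13, 3): e=[8,-4,10] → ·
    (5,2)@(11, 5): e=[20,4,-10] → ·
    (6,3)@(13, 7): e=[28,0,-14] → ·  [on edge]
  covered (3 px):
    · · · · # # ·
    · · · · · # ·
    · · · · · · ·
    · · · · · · ·
    · · · · · · ·
    · · · · · · ·
    · · · · · · ·
    · · · · · · ·
    · · · · · · ·
T2:
  2·area = 76  (B↔C swapped to make it positive)
  edge (10, 16)→(6, 18): d=(-4,2) inclusive
  edge (6, 18)→(4, 0): d=(-2,-18) inclusive
  edge (4, 0)→(10, 16): d=(6,16) inclusive
    (2,1)@(5, 3): e=[62,12,2] → #
    (3,1)@(7, 3): e=[58,48,-30] → ·
    (2,2)@(5, 5): e=[54,8,14] → #
    (3,2)@(7, 5): e=[50,44,-18] → ·
    (2,3)@(5, 7): e=[46,4,26] → #
    (3,3)@(7, 7): e=[42,40,-6] → ·
    (2,4)@(5, 9): e=[38,0,38] → #  [on edge]
    (3,4)@(7, 9): e=[34,36,6] → #
    (4,4)@(9, 9): e=[30,72,-26] → ·
    (2,5)@(5, 11): e=[30,-4,50] → ·
    (3,5)@(7, 11): e=[26,32,18] → #
    (4,5)@(9, 11): e=[22,68,-14] → ·
  covered (10 px):
    · · · · · · ·
    · · # · · · ·
    · · # · · · ·
    · · # · · · ·
    · · # # · · ·
    · · · # · · ·
    · · · # · · ·
    · · · # # · ·
    · · · # · · ·

Result: 23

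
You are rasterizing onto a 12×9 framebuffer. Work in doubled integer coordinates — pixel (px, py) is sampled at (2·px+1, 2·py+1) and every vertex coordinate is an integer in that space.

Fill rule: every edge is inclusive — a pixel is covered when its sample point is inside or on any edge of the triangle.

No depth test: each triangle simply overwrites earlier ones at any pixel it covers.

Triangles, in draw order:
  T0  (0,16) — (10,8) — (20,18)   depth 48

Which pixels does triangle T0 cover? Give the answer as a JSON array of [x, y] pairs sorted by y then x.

T0:
  2·area = 180
  edge (0, 16)→(10, 8): d=(10,-8) inclusive
  edge (10, 8)→(20, 18): d=(10,10) inclusive
  edge (20, 18)→(0, 16): d=(-20,-2) inclusive
    (1,0)@(3, 1): e=[-126,0,306] → ·  [on edge]
    (2,1)@(5, 3): e=[-90,0,270] → ·  [on edge]
    (3,2)@(7, 5): e=[-54,0,234] → ·  [on edge]
    (4,3)@(9, 7): e=[-18,0,198] → ·  [on edge]
    (4,4)@(9, 9): e=[2,20,158] → #
    (5,4)@(11, 9): e=[18,0,162] → #  [on edge]
    (6,4)@(13, 9): e=[34,-20,166] → ·
    (3,5)@(7, 11): e=[6,60,114] → #
    (6,5)@(13, 11): e=[54,0,126] → #  [on edge]
    (7,5)@(15, 11): e=[70,-20,130] → ·
    (2,6)@(5, 13): e=[10,100,70] → #
    (7,6)@(15, 13): e=[90,0,90] → #  [on edge]
    (8,7)@(17, 15): e=[126,0,54] → #  [on edge]
    (9,8)@(19, 17): e=[162,0,18] → #  [on edge]
  covered (25 px):
    · · · · · · · · · · · ·
    · · · · · · · · · · · ·
    · · · · · · · · · · · ·
    · · · · · · · · · · · ·
    · · · · # # · · · · · ·
    · · · # # # # · · · · ·
    · · # # # # # # · · · ·
    · # # # # # # # # · · ·
    · · · · · # # # # # · ·

Final: [[4,4],[5,4],[3,5],[4,5],[5,5],[6,5],[2,6],[3,6],[4,6],[5,6],[6,6],[7,6],[1,7],[2,7],[3,7],[4,7],[5,7],[6,7],[7,7],[8,7],[5,8],[6,8],[7,8],[8,8],[9,8]]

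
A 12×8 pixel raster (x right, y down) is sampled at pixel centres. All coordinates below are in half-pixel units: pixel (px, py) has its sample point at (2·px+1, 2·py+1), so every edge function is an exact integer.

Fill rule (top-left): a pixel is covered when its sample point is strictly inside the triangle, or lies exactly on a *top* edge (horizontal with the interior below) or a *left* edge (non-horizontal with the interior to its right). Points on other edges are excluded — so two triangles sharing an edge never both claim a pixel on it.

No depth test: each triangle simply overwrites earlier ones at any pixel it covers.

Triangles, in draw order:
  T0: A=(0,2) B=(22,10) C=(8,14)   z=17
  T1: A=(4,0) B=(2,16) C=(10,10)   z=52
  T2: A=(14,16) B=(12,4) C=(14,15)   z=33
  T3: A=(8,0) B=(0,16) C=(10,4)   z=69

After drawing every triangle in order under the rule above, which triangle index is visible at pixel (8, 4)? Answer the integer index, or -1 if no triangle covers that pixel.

T0:
  2·area = 200
  edge (0, 2)→(22, 10): d=(22,8) right/bottom  bias=-1
  edge (22, 10)→(8, 14): d=(-14,4) right/bottom  bias=-1
  edge (8, 14)→(0, 2): d=(-8,-12) top-left  bias=+0
    (0,1)@(1, 3): e=[14,182,4] → #
    (1,1)@(3, 3): e=[-2,174,28] → ·
    (0,2)@(1, 5): e=[58,154,-12] → ·
    (1,2)@(3, 5): e=[42,146,12] → #
    (2,2)@(5, 5): e=[26,138,36] → #
    (3,2)@(7, 5): e=[10,130,60] → #
    (4,2)@(9, 5): e=[-6,122,84] → ·
    (1,3)@(3, 7): e=[86,118,-4] → ·
    (2,3)@(5, 7): e=[70,110,20] → #
    (4,3)@(9, 7): e=[38,94,68] → #
    (5,3)@(11, 7): e=[22,86,92] → #
    (6,3)@(13, 7): e=[6,78,116] → #
  covered (25 px):
    · · · · · · · · · · · ·
    # · · · · · · · · · · ·
    · # # # · · · · · · · ·
    · · # # # # # · · · · ·
    · · # # # # # # # # · ·
    · · · # # # # # # · · ·
    · · · · # # · · · · · ·
    · · · · · · · · · · · ·
T1:
  2·area = 116  (B↔C swapped to make it positive)
  edge (4, 0)→(10, 10): d=(6,10) right/bottom  bias=-1
  edge (10, 10)→(2, 16): d=(-8,6) right/bottom  bias=-1
  edge (2, 16)→(4, 0): d=(2,-16) top-left  bias=+0
    (2,1)@(5, 3): e=[8,86,22] → #
    (3,1)@(7, 3): e=[-12,74,54] → ·
    (2,2)@(5, 5): e=[20,70,26] → #
    (3,2)@(7, 5): e=[0,58,58] → ·  [on edge]
    (2,3)@(5, 7): e=[32,54,30] → #
    (3,3)@(7, 7): e=[12,42,62] → #
    (4,3)@(9, 7): e=[-8,30,94] → ·
    (1,4)@(3, 9): e=[64,50,2] → #
    (4,4)@(9, 9): e=[4,14,98] → #
    (5,4)@(11, 9): e=[-16,2,130] → ·
    (1,5)@(3, 11): e=[76,34,6] → #
    (4,5)@(9, 11): e=[16,-2,102] → ·
    (6,7)@(13, 15): e=[0,-58,174] → ·  [on edge]
  covered (14 px):
    · · · · · · · · · · · ·
    · · # · · · · · · · · ·
    · · # · · · · · · · · ·
    · · # # · · · · · · · ·
    · # # # # · · · · · · ·
    · # # # · · · · · · · ·
    · # # · · · · · · · · ·
    · # · · · · · · · · · ·
T2:
  2·area = 2
  edge (14, 16)→(12, 4): d=(-2,-12) top-left  bias=+0
  edge (12, 4)→(14, 15): d=(2,11) right/bottom  bias=-1
  edge (14, 15)→(14, 16): d=(0,1) right/bottom  bias=-1
  covered (0 px):
    · · · · · · · · · · · ·
    · · · · · · · · · · · ·
    · · · · · · · · · · · ·
    · · · · · · · · · · · ·
    · · · · · · · · · · · ·
    · · · · · · · · · · · ·
    · · · · · · · · · · · ·
    · · · · · · · · · · · ·
T3:
  2·area = 64  (B↔C swapped to make it positive)
  edge (8, 0)→(10, 4): d=(2,4) right/bottom  bias=-1
  edge (10, 4)→(0, 16): d=(-10,12) right/bottom  bias=-1
  edge (0, 16)→(8, 0): d=(8,-16) top-left  bias=+0
    (3,1)@(7, 3): e=[10,46,8] → #
    (4,1)@(9, 3): e=[2,22,40] → #
    (5,1)@(11, 3): e=[-6,-2,72] → ·
    (3,2)@(7, 5): e=[14,26,24] → #
    (5,2)@(11, 5): e=[-2,-22,88] → ·
    (2,3)@(5, 7): e=[26,30,8] → #
    (4,3)@(9, 7): e=[10,-18,72] → ·
    (2,4)@(5, 9): e=[30,10,24] → #
    (3,4)@(7, 9): e=[22,-14,56] → ·
    (1,5)@(3, 11): e=[42,14,8] → #
    (2,5)@(5, 11): e=[34,-10,40] → ·
    (1,6)@(3, 13): e=[46,-6,24] → ·
  covered (8 px):
    · · · · · · · · · · · ·
    · · · # # · · · · · · ·
    · · · # # · · · · · · ·
    · · # # · · · · · · · ·
    · · # · · · · · · · · ·
    · # · · · · · · · · · ·
    · · · · · · · · · · · ·
    · · · · · · · · · · · ·

Z-buffer (winner per pixel, '.' = empty):
  . . . . . . . . . . . .
  0 . 1 3 3 . . . . . . .
  . 0 1 3 3 . . . . . . .
  . . 3 3 0 0 0 . . . . .
  . 1 3 1 1 0 0 0 0 0 . .
  . 3 1 1 0 0 0 0 0 . . .
  . 1 1 . 0 0 . . . . . .
  . 1 . . . . . . . . . .

Answer: 0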